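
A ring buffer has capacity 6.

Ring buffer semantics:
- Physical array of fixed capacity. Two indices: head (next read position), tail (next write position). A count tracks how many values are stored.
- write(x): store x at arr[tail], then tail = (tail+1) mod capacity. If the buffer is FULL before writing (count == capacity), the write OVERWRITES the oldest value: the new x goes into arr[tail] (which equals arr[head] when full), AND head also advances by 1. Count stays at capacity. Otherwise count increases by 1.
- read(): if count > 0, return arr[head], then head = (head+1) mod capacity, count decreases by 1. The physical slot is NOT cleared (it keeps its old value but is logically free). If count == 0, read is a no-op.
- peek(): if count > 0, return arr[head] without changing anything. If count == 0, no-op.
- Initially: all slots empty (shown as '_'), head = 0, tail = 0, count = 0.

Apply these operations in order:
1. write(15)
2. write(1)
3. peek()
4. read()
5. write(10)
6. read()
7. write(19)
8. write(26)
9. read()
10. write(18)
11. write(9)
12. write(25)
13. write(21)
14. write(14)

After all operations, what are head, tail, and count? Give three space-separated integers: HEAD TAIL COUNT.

After op 1 (write(15)): arr=[15 _ _ _ _ _] head=0 tail=1 count=1
After op 2 (write(1)): arr=[15 1 _ _ _ _] head=0 tail=2 count=2
After op 3 (peek()): arr=[15 1 _ _ _ _] head=0 tail=2 count=2
After op 4 (read()): arr=[15 1 _ _ _ _] head=1 tail=2 count=1
After op 5 (write(10)): arr=[15 1 10 _ _ _] head=1 tail=3 count=2
After op 6 (read()): arr=[15 1 10 _ _ _] head=2 tail=3 count=1
After op 7 (write(19)): arr=[15 1 10 19 _ _] head=2 tail=4 count=2
After op 8 (write(26)): arr=[15 1 10 19 26 _] head=2 tail=5 count=3
After op 9 (read()): arr=[15 1 10 19 26 _] head=3 tail=5 count=2
After op 10 (write(18)): arr=[15 1 10 19 26 18] head=3 tail=0 count=3
After op 11 (write(9)): arr=[9 1 10 19 26 18] head=3 tail=1 count=4
After op 12 (write(25)): arr=[9 25 10 19 26 18] head=3 tail=2 count=5
After op 13 (write(21)): arr=[9 25 21 19 26 18] head=3 tail=3 count=6
After op 14 (write(14)): arr=[9 25 21 14 26 18] head=4 tail=4 count=6

Answer: 4 4 6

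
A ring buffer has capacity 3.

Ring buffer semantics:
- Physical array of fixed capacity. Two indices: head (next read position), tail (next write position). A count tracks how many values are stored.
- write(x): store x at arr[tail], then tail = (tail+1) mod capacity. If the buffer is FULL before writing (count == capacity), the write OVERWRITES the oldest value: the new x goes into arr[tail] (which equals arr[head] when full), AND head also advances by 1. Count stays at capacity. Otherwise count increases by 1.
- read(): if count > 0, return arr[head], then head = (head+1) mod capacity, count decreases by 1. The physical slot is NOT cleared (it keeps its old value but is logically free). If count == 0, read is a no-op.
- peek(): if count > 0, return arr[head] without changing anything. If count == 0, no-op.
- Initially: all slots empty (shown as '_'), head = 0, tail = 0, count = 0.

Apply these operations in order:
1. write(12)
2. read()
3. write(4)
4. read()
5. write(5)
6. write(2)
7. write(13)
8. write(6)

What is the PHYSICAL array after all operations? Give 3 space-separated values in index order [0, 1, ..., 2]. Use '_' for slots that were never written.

Answer: 2 13 6

Derivation:
After op 1 (write(12)): arr=[12 _ _] head=0 tail=1 count=1
After op 2 (read()): arr=[12 _ _] head=1 tail=1 count=0
After op 3 (write(4)): arr=[12 4 _] head=1 tail=2 count=1
After op 4 (read()): arr=[12 4 _] head=2 tail=2 count=0
After op 5 (write(5)): arr=[12 4 5] head=2 tail=0 count=1
After op 6 (write(2)): arr=[2 4 5] head=2 tail=1 count=2
After op 7 (write(13)): arr=[2 13 5] head=2 tail=2 count=3
After op 8 (write(6)): arr=[2 13 6] head=0 tail=0 count=3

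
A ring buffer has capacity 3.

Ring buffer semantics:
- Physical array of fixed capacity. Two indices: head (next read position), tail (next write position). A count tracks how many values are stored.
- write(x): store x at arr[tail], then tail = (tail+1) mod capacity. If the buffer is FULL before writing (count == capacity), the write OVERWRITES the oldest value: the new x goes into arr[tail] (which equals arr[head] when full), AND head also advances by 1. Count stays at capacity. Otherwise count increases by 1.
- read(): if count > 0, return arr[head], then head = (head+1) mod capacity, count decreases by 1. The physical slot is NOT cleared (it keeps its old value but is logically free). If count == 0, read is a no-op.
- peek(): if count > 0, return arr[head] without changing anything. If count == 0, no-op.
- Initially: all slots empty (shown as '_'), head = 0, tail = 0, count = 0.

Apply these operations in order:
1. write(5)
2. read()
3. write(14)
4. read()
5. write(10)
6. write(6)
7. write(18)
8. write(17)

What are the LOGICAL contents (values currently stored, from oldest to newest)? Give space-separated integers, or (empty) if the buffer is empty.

After op 1 (write(5)): arr=[5 _ _] head=0 tail=1 count=1
After op 2 (read()): arr=[5 _ _] head=1 tail=1 count=0
After op 3 (write(14)): arr=[5 14 _] head=1 tail=2 count=1
After op 4 (read()): arr=[5 14 _] head=2 tail=2 count=0
After op 5 (write(10)): arr=[5 14 10] head=2 tail=0 count=1
After op 6 (write(6)): arr=[6 14 10] head=2 tail=1 count=2
After op 7 (write(18)): arr=[6 18 10] head=2 tail=2 count=3
After op 8 (write(17)): arr=[6 18 17] head=0 tail=0 count=3

Answer: 6 18 17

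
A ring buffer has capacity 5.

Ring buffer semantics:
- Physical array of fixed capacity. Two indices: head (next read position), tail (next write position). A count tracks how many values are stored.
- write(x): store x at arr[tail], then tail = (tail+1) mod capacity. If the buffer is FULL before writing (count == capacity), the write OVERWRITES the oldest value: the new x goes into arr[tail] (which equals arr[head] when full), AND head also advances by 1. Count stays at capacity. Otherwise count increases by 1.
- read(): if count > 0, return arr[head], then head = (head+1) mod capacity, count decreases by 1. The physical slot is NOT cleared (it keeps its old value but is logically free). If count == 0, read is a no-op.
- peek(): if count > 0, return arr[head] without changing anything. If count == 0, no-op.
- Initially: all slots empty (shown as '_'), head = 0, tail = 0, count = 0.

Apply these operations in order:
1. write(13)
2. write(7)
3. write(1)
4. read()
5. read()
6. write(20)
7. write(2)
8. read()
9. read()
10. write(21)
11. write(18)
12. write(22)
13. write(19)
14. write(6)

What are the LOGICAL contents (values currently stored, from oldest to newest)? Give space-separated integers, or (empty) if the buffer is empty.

Answer: 21 18 22 19 6

Derivation:
After op 1 (write(13)): arr=[13 _ _ _ _] head=0 tail=1 count=1
After op 2 (write(7)): arr=[13 7 _ _ _] head=0 tail=2 count=2
After op 3 (write(1)): arr=[13 7 1 _ _] head=0 tail=3 count=3
After op 4 (read()): arr=[13 7 1 _ _] head=1 tail=3 count=2
After op 5 (read()): arr=[13 7 1 _ _] head=2 tail=3 count=1
After op 6 (write(20)): arr=[13 7 1 20 _] head=2 tail=4 count=2
After op 7 (write(2)): arr=[13 7 1 20 2] head=2 tail=0 count=3
After op 8 (read()): arr=[13 7 1 20 2] head=3 tail=0 count=2
After op 9 (read()): arr=[13 7 1 20 2] head=4 tail=0 count=1
After op 10 (write(21)): arr=[21 7 1 20 2] head=4 tail=1 count=2
After op 11 (write(18)): arr=[21 18 1 20 2] head=4 tail=2 count=3
After op 12 (write(22)): arr=[21 18 22 20 2] head=4 tail=3 count=4
After op 13 (write(19)): arr=[21 18 22 19 2] head=4 tail=4 count=5
After op 14 (write(6)): arr=[21 18 22 19 6] head=0 tail=0 count=5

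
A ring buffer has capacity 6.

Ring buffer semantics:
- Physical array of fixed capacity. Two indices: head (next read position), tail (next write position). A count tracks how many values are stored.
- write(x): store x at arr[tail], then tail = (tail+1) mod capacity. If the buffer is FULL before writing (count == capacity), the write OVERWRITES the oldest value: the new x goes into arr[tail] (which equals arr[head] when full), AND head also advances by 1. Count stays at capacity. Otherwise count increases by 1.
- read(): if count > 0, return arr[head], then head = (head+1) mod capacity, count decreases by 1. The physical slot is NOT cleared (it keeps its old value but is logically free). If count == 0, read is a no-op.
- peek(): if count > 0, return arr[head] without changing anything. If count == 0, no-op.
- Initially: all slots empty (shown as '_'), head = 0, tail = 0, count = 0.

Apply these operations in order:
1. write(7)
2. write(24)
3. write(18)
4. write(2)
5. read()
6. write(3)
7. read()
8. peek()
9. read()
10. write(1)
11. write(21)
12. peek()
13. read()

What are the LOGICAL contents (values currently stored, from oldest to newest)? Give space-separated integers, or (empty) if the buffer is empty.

Answer: 3 1 21

Derivation:
After op 1 (write(7)): arr=[7 _ _ _ _ _] head=0 tail=1 count=1
After op 2 (write(24)): arr=[7 24 _ _ _ _] head=0 tail=2 count=2
After op 3 (write(18)): arr=[7 24 18 _ _ _] head=0 tail=3 count=3
After op 4 (write(2)): arr=[7 24 18 2 _ _] head=0 tail=4 count=4
After op 5 (read()): arr=[7 24 18 2 _ _] head=1 tail=4 count=3
After op 6 (write(3)): arr=[7 24 18 2 3 _] head=1 tail=5 count=4
After op 7 (read()): arr=[7 24 18 2 3 _] head=2 tail=5 count=3
After op 8 (peek()): arr=[7 24 18 2 3 _] head=2 tail=5 count=3
After op 9 (read()): arr=[7 24 18 2 3 _] head=3 tail=5 count=2
After op 10 (write(1)): arr=[7 24 18 2 3 1] head=3 tail=0 count=3
After op 11 (write(21)): arr=[21 24 18 2 3 1] head=3 tail=1 count=4
After op 12 (peek()): arr=[21 24 18 2 3 1] head=3 tail=1 count=4
After op 13 (read()): arr=[21 24 18 2 3 1] head=4 tail=1 count=3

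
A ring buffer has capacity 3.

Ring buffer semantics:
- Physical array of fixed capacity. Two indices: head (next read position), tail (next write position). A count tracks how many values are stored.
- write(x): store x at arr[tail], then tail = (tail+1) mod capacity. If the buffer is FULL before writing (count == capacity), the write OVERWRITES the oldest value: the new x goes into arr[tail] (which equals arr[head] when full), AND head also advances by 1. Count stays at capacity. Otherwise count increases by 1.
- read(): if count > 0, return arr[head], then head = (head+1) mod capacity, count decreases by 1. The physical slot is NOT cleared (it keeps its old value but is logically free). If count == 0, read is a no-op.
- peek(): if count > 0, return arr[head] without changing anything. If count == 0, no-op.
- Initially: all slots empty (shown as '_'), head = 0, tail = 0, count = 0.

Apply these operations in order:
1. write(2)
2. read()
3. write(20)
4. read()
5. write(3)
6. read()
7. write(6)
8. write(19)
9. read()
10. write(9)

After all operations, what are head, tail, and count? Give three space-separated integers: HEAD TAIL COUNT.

Answer: 1 0 2

Derivation:
After op 1 (write(2)): arr=[2 _ _] head=0 tail=1 count=1
After op 2 (read()): arr=[2 _ _] head=1 tail=1 count=0
After op 3 (write(20)): arr=[2 20 _] head=1 tail=2 count=1
After op 4 (read()): arr=[2 20 _] head=2 tail=2 count=0
After op 5 (write(3)): arr=[2 20 3] head=2 tail=0 count=1
After op 6 (read()): arr=[2 20 3] head=0 tail=0 count=0
After op 7 (write(6)): arr=[6 20 3] head=0 tail=1 count=1
After op 8 (write(19)): arr=[6 19 3] head=0 tail=2 count=2
After op 9 (read()): arr=[6 19 3] head=1 tail=2 count=1
After op 10 (write(9)): arr=[6 19 9] head=1 tail=0 count=2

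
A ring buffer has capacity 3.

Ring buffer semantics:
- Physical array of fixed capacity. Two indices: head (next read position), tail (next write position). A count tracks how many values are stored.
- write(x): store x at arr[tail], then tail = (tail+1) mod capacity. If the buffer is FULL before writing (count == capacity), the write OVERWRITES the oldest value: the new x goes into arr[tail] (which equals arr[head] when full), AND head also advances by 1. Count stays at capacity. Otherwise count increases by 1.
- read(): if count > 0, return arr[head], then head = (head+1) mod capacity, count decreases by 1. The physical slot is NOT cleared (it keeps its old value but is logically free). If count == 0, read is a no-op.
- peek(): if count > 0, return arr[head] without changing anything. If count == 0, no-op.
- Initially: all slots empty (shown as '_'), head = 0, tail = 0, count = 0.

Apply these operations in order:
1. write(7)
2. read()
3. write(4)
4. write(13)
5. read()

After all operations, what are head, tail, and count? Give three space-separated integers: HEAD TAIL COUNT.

Answer: 2 0 1

Derivation:
After op 1 (write(7)): arr=[7 _ _] head=0 tail=1 count=1
After op 2 (read()): arr=[7 _ _] head=1 tail=1 count=0
After op 3 (write(4)): arr=[7 4 _] head=1 tail=2 count=1
After op 4 (write(13)): arr=[7 4 13] head=1 tail=0 count=2
After op 5 (read()): arr=[7 4 13] head=2 tail=0 count=1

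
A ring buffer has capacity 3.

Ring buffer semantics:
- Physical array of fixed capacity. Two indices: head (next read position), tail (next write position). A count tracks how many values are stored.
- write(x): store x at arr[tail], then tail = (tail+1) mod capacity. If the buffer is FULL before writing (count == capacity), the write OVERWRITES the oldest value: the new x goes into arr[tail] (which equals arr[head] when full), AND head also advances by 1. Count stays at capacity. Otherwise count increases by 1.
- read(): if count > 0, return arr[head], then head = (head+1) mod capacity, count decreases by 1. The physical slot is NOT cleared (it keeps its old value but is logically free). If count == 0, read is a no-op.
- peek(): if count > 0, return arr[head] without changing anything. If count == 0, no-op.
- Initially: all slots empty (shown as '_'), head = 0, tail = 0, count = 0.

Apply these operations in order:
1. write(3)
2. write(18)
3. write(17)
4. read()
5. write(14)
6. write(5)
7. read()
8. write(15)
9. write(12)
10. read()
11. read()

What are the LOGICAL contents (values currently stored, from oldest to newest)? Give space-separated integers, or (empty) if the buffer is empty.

Answer: 12

Derivation:
After op 1 (write(3)): arr=[3 _ _] head=0 tail=1 count=1
After op 2 (write(18)): arr=[3 18 _] head=0 tail=2 count=2
After op 3 (write(17)): arr=[3 18 17] head=0 tail=0 count=3
After op 4 (read()): arr=[3 18 17] head=1 tail=0 count=2
After op 5 (write(14)): arr=[14 18 17] head=1 tail=1 count=3
After op 6 (write(5)): arr=[14 5 17] head=2 tail=2 count=3
After op 7 (read()): arr=[14 5 17] head=0 tail=2 count=2
After op 8 (write(15)): arr=[14 5 15] head=0 tail=0 count=3
After op 9 (write(12)): arr=[12 5 15] head=1 tail=1 count=3
After op 10 (read()): arr=[12 5 15] head=2 tail=1 count=2
After op 11 (read()): arr=[12 5 15] head=0 tail=1 count=1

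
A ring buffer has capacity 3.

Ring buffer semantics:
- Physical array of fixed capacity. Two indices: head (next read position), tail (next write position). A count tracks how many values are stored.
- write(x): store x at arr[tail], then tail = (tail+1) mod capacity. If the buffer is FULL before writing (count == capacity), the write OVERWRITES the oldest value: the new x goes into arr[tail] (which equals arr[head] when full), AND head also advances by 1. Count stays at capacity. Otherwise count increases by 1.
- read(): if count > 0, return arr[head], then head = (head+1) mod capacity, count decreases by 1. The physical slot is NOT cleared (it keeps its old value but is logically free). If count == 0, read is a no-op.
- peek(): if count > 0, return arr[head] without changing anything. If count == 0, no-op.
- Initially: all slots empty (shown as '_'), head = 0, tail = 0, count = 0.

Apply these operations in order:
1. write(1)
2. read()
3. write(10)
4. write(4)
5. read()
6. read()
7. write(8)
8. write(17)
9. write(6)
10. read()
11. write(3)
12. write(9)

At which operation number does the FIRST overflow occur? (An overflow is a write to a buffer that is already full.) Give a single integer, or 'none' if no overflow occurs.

Answer: 12

Derivation:
After op 1 (write(1)): arr=[1 _ _] head=0 tail=1 count=1
After op 2 (read()): arr=[1 _ _] head=1 tail=1 count=0
After op 3 (write(10)): arr=[1 10 _] head=1 tail=2 count=1
After op 4 (write(4)): arr=[1 10 4] head=1 tail=0 count=2
After op 5 (read()): arr=[1 10 4] head=2 tail=0 count=1
After op 6 (read()): arr=[1 10 4] head=0 tail=0 count=0
After op 7 (write(8)): arr=[8 10 4] head=0 tail=1 count=1
After op 8 (write(17)): arr=[8 17 4] head=0 tail=2 count=2
After op 9 (write(6)): arr=[8 17 6] head=0 tail=0 count=3
After op 10 (read()): arr=[8 17 6] head=1 tail=0 count=2
After op 11 (write(3)): arr=[3 17 6] head=1 tail=1 count=3
After op 12 (write(9)): arr=[3 9 6] head=2 tail=2 count=3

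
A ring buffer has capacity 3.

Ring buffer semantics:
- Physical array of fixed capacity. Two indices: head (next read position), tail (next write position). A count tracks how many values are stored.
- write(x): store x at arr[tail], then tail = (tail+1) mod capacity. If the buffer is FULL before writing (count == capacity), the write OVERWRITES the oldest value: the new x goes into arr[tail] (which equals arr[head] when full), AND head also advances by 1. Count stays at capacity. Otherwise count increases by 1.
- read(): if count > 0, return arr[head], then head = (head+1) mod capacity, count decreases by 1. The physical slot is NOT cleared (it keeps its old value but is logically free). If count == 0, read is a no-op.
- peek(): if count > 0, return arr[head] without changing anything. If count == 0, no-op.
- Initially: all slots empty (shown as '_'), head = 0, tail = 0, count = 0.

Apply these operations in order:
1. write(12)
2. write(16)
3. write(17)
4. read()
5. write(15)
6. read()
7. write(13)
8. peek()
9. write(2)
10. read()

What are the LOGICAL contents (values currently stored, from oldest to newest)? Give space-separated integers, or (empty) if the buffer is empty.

Answer: 13 2

Derivation:
After op 1 (write(12)): arr=[12 _ _] head=0 tail=1 count=1
After op 2 (write(16)): arr=[12 16 _] head=0 tail=2 count=2
After op 3 (write(17)): arr=[12 16 17] head=0 tail=0 count=3
After op 4 (read()): arr=[12 16 17] head=1 tail=0 count=2
After op 5 (write(15)): arr=[15 16 17] head=1 tail=1 count=3
After op 6 (read()): arr=[15 16 17] head=2 tail=1 count=2
After op 7 (write(13)): arr=[15 13 17] head=2 tail=2 count=3
After op 8 (peek()): arr=[15 13 17] head=2 tail=2 count=3
After op 9 (write(2)): arr=[15 13 2] head=0 tail=0 count=3
After op 10 (read()): arr=[15 13 2] head=1 tail=0 count=2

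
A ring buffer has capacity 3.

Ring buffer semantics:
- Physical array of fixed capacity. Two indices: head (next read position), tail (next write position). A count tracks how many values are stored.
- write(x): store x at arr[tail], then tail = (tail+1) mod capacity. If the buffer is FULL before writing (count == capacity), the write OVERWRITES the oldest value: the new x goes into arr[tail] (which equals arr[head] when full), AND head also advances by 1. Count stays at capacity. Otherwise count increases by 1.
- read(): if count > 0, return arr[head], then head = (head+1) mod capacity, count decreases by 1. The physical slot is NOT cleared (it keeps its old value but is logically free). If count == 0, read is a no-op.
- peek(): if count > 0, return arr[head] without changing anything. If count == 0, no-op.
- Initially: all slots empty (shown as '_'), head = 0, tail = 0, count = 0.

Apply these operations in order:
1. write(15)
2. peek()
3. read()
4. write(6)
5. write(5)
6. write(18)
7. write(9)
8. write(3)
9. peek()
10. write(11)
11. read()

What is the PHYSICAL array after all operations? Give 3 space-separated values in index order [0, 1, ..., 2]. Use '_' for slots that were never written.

Answer: 11 9 3

Derivation:
After op 1 (write(15)): arr=[15 _ _] head=0 tail=1 count=1
After op 2 (peek()): arr=[15 _ _] head=0 tail=1 count=1
After op 3 (read()): arr=[15 _ _] head=1 tail=1 count=0
After op 4 (write(6)): arr=[15 6 _] head=1 tail=2 count=1
After op 5 (write(5)): arr=[15 6 5] head=1 tail=0 count=2
After op 6 (write(18)): arr=[18 6 5] head=1 tail=1 count=3
After op 7 (write(9)): arr=[18 9 5] head=2 tail=2 count=3
After op 8 (write(3)): arr=[18 9 3] head=0 tail=0 count=3
After op 9 (peek()): arr=[18 9 3] head=0 tail=0 count=3
After op 10 (write(11)): arr=[11 9 3] head=1 tail=1 count=3
After op 11 (read()): arr=[11 9 3] head=2 tail=1 count=2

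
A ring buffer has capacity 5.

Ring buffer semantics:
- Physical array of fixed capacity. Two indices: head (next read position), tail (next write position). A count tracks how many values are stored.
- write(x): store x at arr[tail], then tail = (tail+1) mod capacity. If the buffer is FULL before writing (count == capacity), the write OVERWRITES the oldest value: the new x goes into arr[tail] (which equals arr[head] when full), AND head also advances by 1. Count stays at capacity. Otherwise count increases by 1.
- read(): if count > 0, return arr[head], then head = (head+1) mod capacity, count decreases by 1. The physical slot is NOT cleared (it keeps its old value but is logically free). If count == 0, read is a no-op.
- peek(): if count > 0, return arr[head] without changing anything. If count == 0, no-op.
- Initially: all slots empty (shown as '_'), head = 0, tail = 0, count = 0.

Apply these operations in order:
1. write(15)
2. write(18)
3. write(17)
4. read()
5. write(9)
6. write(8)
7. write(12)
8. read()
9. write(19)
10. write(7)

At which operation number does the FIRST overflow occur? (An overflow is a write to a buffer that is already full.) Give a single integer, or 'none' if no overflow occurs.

After op 1 (write(15)): arr=[15 _ _ _ _] head=0 tail=1 count=1
After op 2 (write(18)): arr=[15 18 _ _ _] head=0 tail=2 count=2
After op 3 (write(17)): arr=[15 18 17 _ _] head=0 tail=3 count=3
After op 4 (read()): arr=[15 18 17 _ _] head=1 tail=3 count=2
After op 5 (write(9)): arr=[15 18 17 9 _] head=1 tail=4 count=3
After op 6 (write(8)): arr=[15 18 17 9 8] head=1 tail=0 count=4
After op 7 (write(12)): arr=[12 18 17 9 8] head=1 tail=1 count=5
After op 8 (read()): arr=[12 18 17 9 8] head=2 tail=1 count=4
After op 9 (write(19)): arr=[12 19 17 9 8] head=2 tail=2 count=5
After op 10 (write(7)): arr=[12 19 7 9 8] head=3 tail=3 count=5

Answer: 10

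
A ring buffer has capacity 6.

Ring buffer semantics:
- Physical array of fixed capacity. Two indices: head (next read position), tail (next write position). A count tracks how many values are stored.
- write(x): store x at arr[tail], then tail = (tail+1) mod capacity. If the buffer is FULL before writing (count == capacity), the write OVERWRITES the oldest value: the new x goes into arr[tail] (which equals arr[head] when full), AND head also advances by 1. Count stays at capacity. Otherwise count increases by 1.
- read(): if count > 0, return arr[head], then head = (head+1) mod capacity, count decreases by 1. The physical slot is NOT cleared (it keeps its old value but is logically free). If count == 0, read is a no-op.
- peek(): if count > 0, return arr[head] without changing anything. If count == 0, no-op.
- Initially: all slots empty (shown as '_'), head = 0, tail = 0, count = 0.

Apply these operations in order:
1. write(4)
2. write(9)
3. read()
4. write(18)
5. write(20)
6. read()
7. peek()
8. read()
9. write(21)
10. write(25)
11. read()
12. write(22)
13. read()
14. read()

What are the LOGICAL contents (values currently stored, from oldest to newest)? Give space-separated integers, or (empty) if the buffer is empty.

After op 1 (write(4)): arr=[4 _ _ _ _ _] head=0 tail=1 count=1
After op 2 (write(9)): arr=[4 9 _ _ _ _] head=0 tail=2 count=2
After op 3 (read()): arr=[4 9 _ _ _ _] head=1 tail=2 count=1
After op 4 (write(18)): arr=[4 9 18 _ _ _] head=1 tail=3 count=2
After op 5 (write(20)): arr=[4 9 18 20 _ _] head=1 tail=4 count=3
After op 6 (read()): arr=[4 9 18 20 _ _] head=2 tail=4 count=2
After op 7 (peek()): arr=[4 9 18 20 _ _] head=2 tail=4 count=2
After op 8 (read()): arr=[4 9 18 20 _ _] head=3 tail=4 count=1
After op 9 (write(21)): arr=[4 9 18 20 21 _] head=3 tail=5 count=2
After op 10 (write(25)): arr=[4 9 18 20 21 25] head=3 tail=0 count=3
After op 11 (read()): arr=[4 9 18 20 21 25] head=4 tail=0 count=2
After op 12 (write(22)): arr=[22 9 18 20 21 25] head=4 tail=1 count=3
After op 13 (read()): arr=[22 9 18 20 21 25] head=5 tail=1 count=2
After op 14 (read()): arr=[22 9 18 20 21 25] head=0 tail=1 count=1

Answer: 22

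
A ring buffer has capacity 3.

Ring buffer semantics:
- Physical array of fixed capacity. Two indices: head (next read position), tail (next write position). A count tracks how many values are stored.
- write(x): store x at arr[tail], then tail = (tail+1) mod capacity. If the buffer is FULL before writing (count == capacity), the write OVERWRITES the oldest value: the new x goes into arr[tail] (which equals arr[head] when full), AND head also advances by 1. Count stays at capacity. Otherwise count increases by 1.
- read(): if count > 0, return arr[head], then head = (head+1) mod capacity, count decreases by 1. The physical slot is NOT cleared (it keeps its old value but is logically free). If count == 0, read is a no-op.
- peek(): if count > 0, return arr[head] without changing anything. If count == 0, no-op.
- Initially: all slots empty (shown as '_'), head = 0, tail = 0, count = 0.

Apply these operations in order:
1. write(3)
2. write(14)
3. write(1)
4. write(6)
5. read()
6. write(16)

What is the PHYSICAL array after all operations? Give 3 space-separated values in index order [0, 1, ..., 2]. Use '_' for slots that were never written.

After op 1 (write(3)): arr=[3 _ _] head=0 tail=1 count=1
After op 2 (write(14)): arr=[3 14 _] head=0 tail=2 count=2
After op 3 (write(1)): arr=[3 14 1] head=0 tail=0 count=3
After op 4 (write(6)): arr=[6 14 1] head=1 tail=1 count=3
After op 5 (read()): arr=[6 14 1] head=2 tail=1 count=2
After op 6 (write(16)): arr=[6 16 1] head=2 tail=2 count=3

Answer: 6 16 1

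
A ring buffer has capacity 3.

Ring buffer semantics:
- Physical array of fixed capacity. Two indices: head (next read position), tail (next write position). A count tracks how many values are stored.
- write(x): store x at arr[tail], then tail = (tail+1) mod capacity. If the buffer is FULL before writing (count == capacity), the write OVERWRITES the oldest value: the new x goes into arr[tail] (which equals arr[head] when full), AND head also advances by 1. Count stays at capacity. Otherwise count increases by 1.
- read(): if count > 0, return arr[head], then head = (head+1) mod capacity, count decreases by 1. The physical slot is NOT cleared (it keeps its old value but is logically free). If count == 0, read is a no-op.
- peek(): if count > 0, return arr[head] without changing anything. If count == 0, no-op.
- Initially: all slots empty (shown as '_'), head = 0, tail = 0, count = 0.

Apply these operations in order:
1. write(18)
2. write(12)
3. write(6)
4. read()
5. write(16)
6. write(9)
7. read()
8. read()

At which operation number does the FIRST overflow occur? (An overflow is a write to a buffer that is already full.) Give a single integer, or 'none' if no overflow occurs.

After op 1 (write(18)): arr=[18 _ _] head=0 tail=1 count=1
After op 2 (write(12)): arr=[18 12 _] head=0 tail=2 count=2
After op 3 (write(6)): arr=[18 12 6] head=0 tail=0 count=3
After op 4 (read()): arr=[18 12 6] head=1 tail=0 count=2
After op 5 (write(16)): arr=[16 12 6] head=1 tail=1 count=3
After op 6 (write(9)): arr=[16 9 6] head=2 tail=2 count=3
After op 7 (read()): arr=[16 9 6] head=0 tail=2 count=2
After op 8 (read()): arr=[16 9 6] head=1 tail=2 count=1

Answer: 6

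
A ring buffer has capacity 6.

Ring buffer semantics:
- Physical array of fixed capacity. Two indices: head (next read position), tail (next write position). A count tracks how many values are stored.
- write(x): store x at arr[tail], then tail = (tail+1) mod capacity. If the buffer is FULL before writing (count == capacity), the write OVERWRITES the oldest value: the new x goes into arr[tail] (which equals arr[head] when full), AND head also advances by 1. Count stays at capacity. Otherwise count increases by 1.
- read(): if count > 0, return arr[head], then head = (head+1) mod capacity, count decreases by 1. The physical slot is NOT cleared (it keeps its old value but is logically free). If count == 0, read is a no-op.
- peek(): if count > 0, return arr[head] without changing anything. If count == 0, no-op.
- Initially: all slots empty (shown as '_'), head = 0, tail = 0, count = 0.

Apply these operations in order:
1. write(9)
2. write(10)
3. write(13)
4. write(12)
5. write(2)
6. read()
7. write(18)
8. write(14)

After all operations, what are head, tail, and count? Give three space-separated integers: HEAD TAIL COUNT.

After op 1 (write(9)): arr=[9 _ _ _ _ _] head=0 tail=1 count=1
After op 2 (write(10)): arr=[9 10 _ _ _ _] head=0 tail=2 count=2
After op 3 (write(13)): arr=[9 10 13 _ _ _] head=0 tail=3 count=3
After op 4 (write(12)): arr=[9 10 13 12 _ _] head=0 tail=4 count=4
After op 5 (write(2)): arr=[9 10 13 12 2 _] head=0 tail=5 count=5
After op 6 (read()): arr=[9 10 13 12 2 _] head=1 tail=5 count=4
After op 7 (write(18)): arr=[9 10 13 12 2 18] head=1 tail=0 count=5
After op 8 (write(14)): arr=[14 10 13 12 2 18] head=1 tail=1 count=6

Answer: 1 1 6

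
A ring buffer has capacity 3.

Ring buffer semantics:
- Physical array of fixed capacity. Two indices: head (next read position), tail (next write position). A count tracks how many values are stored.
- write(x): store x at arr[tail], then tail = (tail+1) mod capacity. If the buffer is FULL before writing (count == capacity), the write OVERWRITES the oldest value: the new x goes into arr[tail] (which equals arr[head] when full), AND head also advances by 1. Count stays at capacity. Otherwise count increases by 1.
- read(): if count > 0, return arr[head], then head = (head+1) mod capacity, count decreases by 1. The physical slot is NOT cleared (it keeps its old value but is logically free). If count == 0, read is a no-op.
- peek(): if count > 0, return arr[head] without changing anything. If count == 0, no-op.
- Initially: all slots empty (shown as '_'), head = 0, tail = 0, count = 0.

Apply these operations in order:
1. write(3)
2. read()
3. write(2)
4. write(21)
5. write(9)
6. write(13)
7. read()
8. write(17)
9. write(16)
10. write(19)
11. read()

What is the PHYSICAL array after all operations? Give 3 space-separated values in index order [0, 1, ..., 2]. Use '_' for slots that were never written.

After op 1 (write(3)): arr=[3 _ _] head=0 tail=1 count=1
After op 2 (read()): arr=[3 _ _] head=1 tail=1 count=0
After op 3 (write(2)): arr=[3 2 _] head=1 tail=2 count=1
After op 4 (write(21)): arr=[3 2 21] head=1 tail=0 count=2
After op 5 (write(9)): arr=[9 2 21] head=1 tail=1 count=3
After op 6 (write(13)): arr=[9 13 21] head=2 tail=2 count=3
After op 7 (read()): arr=[9 13 21] head=0 tail=2 count=2
After op 8 (write(17)): arr=[9 13 17] head=0 tail=0 count=3
After op 9 (write(16)): arr=[16 13 17] head=1 tail=1 count=3
After op 10 (write(19)): arr=[16 19 17] head=2 tail=2 count=3
After op 11 (read()): arr=[16 19 17] head=0 tail=2 count=2

Answer: 16 19 17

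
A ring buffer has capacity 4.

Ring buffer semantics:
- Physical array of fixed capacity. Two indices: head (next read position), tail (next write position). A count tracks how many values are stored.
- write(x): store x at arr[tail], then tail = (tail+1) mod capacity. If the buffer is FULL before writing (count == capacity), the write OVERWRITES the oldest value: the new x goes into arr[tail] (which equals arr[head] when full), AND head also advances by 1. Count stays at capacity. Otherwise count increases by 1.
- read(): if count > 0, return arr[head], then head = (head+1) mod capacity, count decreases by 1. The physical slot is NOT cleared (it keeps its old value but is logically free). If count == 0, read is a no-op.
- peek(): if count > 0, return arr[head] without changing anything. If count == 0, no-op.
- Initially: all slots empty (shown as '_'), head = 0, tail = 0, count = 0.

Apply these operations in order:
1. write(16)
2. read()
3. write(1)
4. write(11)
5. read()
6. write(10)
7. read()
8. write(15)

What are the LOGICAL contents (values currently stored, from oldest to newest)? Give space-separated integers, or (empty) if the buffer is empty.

Answer: 10 15

Derivation:
After op 1 (write(16)): arr=[16 _ _ _] head=0 tail=1 count=1
After op 2 (read()): arr=[16 _ _ _] head=1 tail=1 count=0
After op 3 (write(1)): arr=[16 1 _ _] head=1 tail=2 count=1
After op 4 (write(11)): arr=[16 1 11 _] head=1 tail=3 count=2
After op 5 (read()): arr=[16 1 11 _] head=2 tail=3 count=1
After op 6 (write(10)): arr=[16 1 11 10] head=2 tail=0 count=2
After op 7 (read()): arr=[16 1 11 10] head=3 tail=0 count=1
After op 8 (write(15)): arr=[15 1 11 10] head=3 tail=1 count=2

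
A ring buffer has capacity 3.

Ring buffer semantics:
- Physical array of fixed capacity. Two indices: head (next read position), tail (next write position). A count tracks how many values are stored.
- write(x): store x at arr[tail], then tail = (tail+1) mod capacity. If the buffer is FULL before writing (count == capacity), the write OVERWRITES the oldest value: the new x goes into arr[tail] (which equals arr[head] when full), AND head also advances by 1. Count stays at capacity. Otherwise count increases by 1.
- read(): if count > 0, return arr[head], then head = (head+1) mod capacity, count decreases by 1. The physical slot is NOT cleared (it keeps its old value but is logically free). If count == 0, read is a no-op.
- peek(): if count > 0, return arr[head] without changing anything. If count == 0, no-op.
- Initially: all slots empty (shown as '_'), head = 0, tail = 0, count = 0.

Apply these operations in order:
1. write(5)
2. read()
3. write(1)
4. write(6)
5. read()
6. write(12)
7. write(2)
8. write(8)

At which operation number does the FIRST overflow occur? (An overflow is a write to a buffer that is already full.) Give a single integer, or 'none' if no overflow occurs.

After op 1 (write(5)): arr=[5 _ _] head=0 tail=1 count=1
After op 2 (read()): arr=[5 _ _] head=1 tail=1 count=0
After op 3 (write(1)): arr=[5 1 _] head=1 tail=2 count=1
After op 4 (write(6)): arr=[5 1 6] head=1 tail=0 count=2
After op 5 (read()): arr=[5 1 6] head=2 tail=0 count=1
After op 6 (write(12)): arr=[12 1 6] head=2 tail=1 count=2
After op 7 (write(2)): arr=[12 2 6] head=2 tail=2 count=3
After op 8 (write(8)): arr=[12 2 8] head=0 tail=0 count=3

Answer: 8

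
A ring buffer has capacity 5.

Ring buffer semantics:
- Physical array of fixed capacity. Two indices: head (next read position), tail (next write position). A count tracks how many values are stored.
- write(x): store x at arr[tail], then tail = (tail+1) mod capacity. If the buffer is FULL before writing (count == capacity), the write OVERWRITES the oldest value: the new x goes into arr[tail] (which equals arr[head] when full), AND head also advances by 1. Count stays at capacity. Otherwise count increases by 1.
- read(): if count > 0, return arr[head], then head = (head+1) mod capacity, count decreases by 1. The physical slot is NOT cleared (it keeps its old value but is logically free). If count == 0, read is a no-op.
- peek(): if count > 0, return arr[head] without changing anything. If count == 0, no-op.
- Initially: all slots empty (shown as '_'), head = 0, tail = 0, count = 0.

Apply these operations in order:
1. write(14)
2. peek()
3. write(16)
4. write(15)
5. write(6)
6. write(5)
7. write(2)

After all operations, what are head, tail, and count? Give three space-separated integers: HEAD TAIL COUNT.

After op 1 (write(14)): arr=[14 _ _ _ _] head=0 tail=1 count=1
After op 2 (peek()): arr=[14 _ _ _ _] head=0 tail=1 count=1
After op 3 (write(16)): arr=[14 16 _ _ _] head=0 tail=2 count=2
After op 4 (write(15)): arr=[14 16 15 _ _] head=0 tail=3 count=3
After op 5 (write(6)): arr=[14 16 15 6 _] head=0 tail=4 count=4
After op 6 (write(5)): arr=[14 16 15 6 5] head=0 tail=0 count=5
After op 7 (write(2)): arr=[2 16 15 6 5] head=1 tail=1 count=5

Answer: 1 1 5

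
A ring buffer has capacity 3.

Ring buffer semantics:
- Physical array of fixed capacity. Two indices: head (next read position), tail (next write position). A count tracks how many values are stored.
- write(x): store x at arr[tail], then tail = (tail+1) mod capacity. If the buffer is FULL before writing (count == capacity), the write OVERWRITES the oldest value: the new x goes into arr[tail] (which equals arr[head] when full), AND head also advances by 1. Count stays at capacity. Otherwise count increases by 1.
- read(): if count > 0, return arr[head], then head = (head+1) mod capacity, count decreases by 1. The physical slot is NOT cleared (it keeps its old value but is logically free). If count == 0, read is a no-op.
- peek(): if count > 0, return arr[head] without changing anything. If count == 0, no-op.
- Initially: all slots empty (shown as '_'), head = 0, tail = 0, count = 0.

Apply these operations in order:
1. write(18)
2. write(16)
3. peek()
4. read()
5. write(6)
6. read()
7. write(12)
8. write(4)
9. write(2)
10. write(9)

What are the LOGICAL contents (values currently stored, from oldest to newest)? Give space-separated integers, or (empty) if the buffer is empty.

After op 1 (write(18)): arr=[18 _ _] head=0 tail=1 count=1
After op 2 (write(16)): arr=[18 16 _] head=0 tail=2 count=2
After op 3 (peek()): arr=[18 16 _] head=0 tail=2 count=2
After op 4 (read()): arr=[18 16 _] head=1 tail=2 count=1
After op 5 (write(6)): arr=[18 16 6] head=1 tail=0 count=2
After op 6 (read()): arr=[18 16 6] head=2 tail=0 count=1
After op 7 (write(12)): arr=[12 16 6] head=2 tail=1 count=2
After op 8 (write(4)): arr=[12 4 6] head=2 tail=2 count=3
After op 9 (write(2)): arr=[12 4 2] head=0 tail=0 count=3
After op 10 (write(9)): arr=[9 4 2] head=1 tail=1 count=3

Answer: 4 2 9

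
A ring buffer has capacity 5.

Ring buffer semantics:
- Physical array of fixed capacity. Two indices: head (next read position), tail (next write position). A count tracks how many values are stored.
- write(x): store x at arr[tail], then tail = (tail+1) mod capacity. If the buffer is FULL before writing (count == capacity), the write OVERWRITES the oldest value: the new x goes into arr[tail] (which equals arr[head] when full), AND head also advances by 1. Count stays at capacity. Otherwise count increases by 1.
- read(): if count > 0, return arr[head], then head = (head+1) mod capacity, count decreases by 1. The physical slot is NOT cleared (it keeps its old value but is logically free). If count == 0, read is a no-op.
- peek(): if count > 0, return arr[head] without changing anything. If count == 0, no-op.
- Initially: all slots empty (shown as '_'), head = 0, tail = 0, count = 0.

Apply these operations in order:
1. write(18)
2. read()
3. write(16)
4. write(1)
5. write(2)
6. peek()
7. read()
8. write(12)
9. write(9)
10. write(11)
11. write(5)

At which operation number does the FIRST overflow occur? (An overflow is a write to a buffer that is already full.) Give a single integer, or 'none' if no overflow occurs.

Answer: 11

Derivation:
After op 1 (write(18)): arr=[18 _ _ _ _] head=0 tail=1 count=1
After op 2 (read()): arr=[18 _ _ _ _] head=1 tail=1 count=0
After op 3 (write(16)): arr=[18 16 _ _ _] head=1 tail=2 count=1
After op 4 (write(1)): arr=[18 16 1 _ _] head=1 tail=3 count=2
After op 5 (write(2)): arr=[18 16 1 2 _] head=1 tail=4 count=3
After op 6 (peek()): arr=[18 16 1 2 _] head=1 tail=4 count=3
After op 7 (read()): arr=[18 16 1 2 _] head=2 tail=4 count=2
After op 8 (write(12)): arr=[18 16 1 2 12] head=2 tail=0 count=3
After op 9 (write(9)): arr=[9 16 1 2 12] head=2 tail=1 count=4
After op 10 (write(11)): arr=[9 11 1 2 12] head=2 tail=2 count=5
After op 11 (write(5)): arr=[9 11 5 2 12] head=3 tail=3 count=5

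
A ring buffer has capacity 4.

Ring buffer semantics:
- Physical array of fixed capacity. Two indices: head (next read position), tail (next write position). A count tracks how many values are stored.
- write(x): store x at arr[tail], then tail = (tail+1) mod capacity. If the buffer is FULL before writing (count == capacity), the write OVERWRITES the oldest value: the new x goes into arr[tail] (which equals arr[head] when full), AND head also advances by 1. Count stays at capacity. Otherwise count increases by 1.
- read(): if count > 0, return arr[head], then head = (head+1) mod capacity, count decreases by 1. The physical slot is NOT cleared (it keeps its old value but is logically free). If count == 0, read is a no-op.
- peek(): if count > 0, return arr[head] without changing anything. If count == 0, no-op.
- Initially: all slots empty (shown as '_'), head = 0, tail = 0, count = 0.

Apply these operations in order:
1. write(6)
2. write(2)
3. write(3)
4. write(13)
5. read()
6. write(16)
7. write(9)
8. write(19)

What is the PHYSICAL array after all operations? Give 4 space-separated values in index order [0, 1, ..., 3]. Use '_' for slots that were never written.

Answer: 16 9 19 13

Derivation:
After op 1 (write(6)): arr=[6 _ _ _] head=0 tail=1 count=1
After op 2 (write(2)): arr=[6 2 _ _] head=0 tail=2 count=2
After op 3 (write(3)): arr=[6 2 3 _] head=0 tail=3 count=3
After op 4 (write(13)): arr=[6 2 3 13] head=0 tail=0 count=4
After op 5 (read()): arr=[6 2 3 13] head=1 tail=0 count=3
After op 6 (write(16)): arr=[16 2 3 13] head=1 tail=1 count=4
After op 7 (write(9)): arr=[16 9 3 13] head=2 tail=2 count=4
After op 8 (write(19)): arr=[16 9 19 13] head=3 tail=3 count=4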